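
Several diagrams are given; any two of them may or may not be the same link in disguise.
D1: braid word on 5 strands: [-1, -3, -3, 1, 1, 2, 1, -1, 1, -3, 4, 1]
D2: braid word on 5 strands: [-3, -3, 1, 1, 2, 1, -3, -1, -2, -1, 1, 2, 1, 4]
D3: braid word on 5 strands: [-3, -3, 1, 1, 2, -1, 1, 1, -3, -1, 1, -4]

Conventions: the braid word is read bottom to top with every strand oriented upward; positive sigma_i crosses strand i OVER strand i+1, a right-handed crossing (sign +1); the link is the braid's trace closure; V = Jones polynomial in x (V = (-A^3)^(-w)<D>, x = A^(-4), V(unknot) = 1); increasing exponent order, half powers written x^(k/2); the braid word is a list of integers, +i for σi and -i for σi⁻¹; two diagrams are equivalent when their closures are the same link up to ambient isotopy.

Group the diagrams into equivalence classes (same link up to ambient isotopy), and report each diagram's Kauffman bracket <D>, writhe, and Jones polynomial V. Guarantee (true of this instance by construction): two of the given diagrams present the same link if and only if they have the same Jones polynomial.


grouping into links: {D1, D2, D3}
V(D1) = -x^-3 + x^-2 - x^-1 + 3 - x + x^2 - x^3  (w +2, c 12, <D> = -A^-6 + A^-2 - A^2 + 3A^6 - A^10 + A^14 - A^18)
D2 (bracket -A^-6 + A^-2 - A^2 + 3A^6 - A^10 + A^14 - A^18; 14 crossings at w = +2): V = -x^-3 + x^-2 - x^-1 + 3 - x + x^2 - x^3
V(D3) = -x^-3 + x^-2 - x^-1 + 3 - x + x^2 - x^3  [12 crossings, <D> = -A^-12 + A^-8 - A^-4 + 3 - A^4 + A^8 - A^12, w = 0]
why: one V(x) for all 3 diagrams — one class (guaranteed)


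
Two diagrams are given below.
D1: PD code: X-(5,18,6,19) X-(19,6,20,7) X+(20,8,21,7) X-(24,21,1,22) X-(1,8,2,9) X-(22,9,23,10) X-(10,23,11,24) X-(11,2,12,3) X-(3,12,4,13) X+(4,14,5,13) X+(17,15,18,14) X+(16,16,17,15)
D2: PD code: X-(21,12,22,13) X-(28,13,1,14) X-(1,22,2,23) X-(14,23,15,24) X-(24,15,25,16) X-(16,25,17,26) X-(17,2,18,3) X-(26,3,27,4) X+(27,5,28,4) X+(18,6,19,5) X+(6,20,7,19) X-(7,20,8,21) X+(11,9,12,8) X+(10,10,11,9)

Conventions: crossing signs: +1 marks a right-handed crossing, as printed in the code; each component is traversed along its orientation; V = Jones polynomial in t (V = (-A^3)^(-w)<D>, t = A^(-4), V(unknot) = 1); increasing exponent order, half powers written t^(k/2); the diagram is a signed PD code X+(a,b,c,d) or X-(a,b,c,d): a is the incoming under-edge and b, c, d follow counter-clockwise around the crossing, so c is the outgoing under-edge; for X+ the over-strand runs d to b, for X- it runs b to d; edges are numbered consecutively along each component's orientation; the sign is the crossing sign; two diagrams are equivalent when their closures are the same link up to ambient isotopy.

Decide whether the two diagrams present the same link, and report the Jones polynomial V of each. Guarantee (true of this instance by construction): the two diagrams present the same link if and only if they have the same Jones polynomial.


equivalent: yes
V(D1) = -t^-7 + t^-6 - t^-5 + t^-4 + t^-2  (w -4, c 12, <D> = A^-4 + A^4 - A^8 + A^12 - A^16)
V(D2) = -t^-7 + t^-6 - t^-5 + t^-4 + t^-2  [14 crossings, <D> = A^-4 + A^4 - A^8 + A^12 - A^16, w = -4]
key observation: one V(t) for all 2 diagrams — one class (guaranteed)


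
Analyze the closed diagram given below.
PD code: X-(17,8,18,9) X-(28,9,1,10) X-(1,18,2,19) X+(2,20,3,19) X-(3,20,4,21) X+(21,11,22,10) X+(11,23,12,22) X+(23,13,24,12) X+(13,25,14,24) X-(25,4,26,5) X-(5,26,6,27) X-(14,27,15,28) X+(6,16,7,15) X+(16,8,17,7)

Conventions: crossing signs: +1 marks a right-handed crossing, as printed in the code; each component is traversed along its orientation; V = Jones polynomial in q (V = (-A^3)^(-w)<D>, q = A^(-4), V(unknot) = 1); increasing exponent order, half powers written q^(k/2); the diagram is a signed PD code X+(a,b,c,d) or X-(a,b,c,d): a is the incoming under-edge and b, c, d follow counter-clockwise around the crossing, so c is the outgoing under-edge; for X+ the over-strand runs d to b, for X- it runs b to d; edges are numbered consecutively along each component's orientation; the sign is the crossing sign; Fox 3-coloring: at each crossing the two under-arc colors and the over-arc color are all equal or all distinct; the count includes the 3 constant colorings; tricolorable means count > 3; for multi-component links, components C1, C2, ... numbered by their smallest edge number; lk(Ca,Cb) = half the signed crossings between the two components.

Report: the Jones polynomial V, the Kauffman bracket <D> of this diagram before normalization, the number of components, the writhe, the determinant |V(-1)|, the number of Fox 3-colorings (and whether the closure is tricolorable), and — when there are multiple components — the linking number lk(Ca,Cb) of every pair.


V = -q^-4 + q^-3 - q^-2 + 2q^-1 - 1 + 2q - q^2 + q^3 - q^4
<D> = -A^-16 + A^-12 - A^-8 + 2A^-4 - 1 + 2A^4 - A^8 + A^12 - A^16 (w = 0)
1 component over 14 crossings, w = 0
3 Fox colorings among 3^14, |V(-1)| = 11: not tricolorable
why: w = 0 (over 14 crossings) is diagram-only; (-A^3)^(0) removes it from V


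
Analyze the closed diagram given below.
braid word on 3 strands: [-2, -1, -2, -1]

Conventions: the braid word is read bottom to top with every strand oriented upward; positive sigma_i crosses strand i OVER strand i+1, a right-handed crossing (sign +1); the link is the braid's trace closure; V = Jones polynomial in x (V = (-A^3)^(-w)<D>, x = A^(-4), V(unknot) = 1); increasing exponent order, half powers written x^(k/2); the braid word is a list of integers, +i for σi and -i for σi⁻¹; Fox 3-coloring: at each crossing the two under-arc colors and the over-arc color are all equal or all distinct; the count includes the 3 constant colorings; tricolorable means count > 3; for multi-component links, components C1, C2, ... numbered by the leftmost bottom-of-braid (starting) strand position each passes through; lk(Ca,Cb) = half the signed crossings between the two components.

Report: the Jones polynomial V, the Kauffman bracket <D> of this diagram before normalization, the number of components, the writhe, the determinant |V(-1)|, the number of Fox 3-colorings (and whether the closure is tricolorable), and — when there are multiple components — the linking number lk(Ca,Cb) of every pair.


V(x) = -x^-4 + x^-3 + x^-1
bracket: A^-8 + 1 - A^4, w = -4
1 component, writhe -4, over 4 crossings
det 3, colorings 9 of 3^4 — tricolorable
observation: w = -4 (over 4 crossings) is diagram-only; (-A^3)^(4) removes it from V


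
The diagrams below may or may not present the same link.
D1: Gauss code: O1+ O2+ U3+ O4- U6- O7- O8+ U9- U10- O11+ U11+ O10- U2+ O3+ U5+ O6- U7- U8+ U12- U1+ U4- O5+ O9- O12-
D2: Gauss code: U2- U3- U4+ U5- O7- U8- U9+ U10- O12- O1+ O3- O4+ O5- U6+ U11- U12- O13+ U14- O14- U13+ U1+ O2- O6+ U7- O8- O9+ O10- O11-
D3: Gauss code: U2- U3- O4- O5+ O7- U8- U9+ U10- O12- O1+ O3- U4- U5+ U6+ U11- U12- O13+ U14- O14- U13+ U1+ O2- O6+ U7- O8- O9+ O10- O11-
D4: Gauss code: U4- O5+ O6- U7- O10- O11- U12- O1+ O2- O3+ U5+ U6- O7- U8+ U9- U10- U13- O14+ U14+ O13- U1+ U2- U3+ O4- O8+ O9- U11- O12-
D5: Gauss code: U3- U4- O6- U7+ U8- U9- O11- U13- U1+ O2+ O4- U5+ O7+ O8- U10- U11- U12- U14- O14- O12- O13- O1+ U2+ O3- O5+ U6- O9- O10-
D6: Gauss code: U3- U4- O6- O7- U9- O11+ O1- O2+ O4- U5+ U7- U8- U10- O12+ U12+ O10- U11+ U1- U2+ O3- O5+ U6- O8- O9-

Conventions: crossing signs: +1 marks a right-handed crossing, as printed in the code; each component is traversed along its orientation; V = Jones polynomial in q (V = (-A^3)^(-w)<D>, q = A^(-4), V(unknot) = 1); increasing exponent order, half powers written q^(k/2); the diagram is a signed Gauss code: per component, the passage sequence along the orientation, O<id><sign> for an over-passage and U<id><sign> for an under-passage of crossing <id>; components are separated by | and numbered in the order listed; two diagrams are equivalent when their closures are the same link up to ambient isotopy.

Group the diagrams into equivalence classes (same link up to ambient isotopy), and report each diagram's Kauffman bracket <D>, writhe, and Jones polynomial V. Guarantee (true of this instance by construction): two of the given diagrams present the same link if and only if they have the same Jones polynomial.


grouping into links: {D1} | {D2, D3, D4, D5, D6}
V(D1) = q^-2 - q^-1 + 1 - q + q^2  (w 0, c 12, <D> = A^-8 - A^-4 + 1 - A^4 + A^8)
D2 (bracket A^-8 - A^-4 + 2 - A^4 + A^8 - A^12; 14 crossings at w = -4): V = -q^-6 + q^-5 - q^-4 + 2q^-3 - q^-2 + q^-1
D3 (bracket A^-8 - A^-4 + 2 - A^4 + A^8 - A^12; 14 crossings at w = -4): V = -q^-6 + q^-5 - q^-4 + 2q^-3 - q^-2 + q^-1
V(D4) = -q^-6 + q^-5 - q^-4 + 2q^-3 - q^-2 + q^-1  (w -4, c 14, <D> = A^-8 - A^-4 + 2 - A^4 + A^8 - A^12)
V(D5) = -q^-6 + q^-5 - q^-4 + 2q^-3 - q^-2 + q^-1  [14 crossings, <D> = A^-14 - A^-10 + 2A^-6 - A^-2 + A^2 - A^6, w = -6]
V(D6) = -q^-6 + q^-5 - q^-4 + 2q^-3 - q^-2 + q^-1  [12 crossings, <D> = A^-8 - A^-4 + 2 - A^4 + A^8 - A^12, w = -4]
why: 2 values of V(q) split the 6 diagrams


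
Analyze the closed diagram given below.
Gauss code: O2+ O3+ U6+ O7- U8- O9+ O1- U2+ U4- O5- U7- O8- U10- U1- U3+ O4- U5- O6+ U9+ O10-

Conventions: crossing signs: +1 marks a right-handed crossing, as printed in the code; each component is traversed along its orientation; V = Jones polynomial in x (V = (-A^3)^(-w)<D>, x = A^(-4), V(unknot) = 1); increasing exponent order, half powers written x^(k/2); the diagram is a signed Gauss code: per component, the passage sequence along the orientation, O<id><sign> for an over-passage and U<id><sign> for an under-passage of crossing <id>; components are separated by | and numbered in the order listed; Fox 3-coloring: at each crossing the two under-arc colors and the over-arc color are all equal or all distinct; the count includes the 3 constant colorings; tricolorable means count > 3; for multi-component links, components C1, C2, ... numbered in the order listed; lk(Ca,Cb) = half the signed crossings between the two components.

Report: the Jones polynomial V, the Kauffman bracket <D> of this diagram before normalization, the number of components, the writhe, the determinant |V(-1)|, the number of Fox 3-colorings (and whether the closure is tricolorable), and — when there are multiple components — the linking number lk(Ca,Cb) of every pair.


V = -x^-6 + 2x^-5 - 4x^-4 + 5x^-3 - 4x^-2 + 5x^-1 - 3 + 2x - x^2
<D> = -A^-14 + 2A^-10 - 3A^-6 + 5A^-2 - 4A^2 + 5A^6 - 4A^10 + 2A^14 - A^18 (w = -2)
1 component over 10 crossings, w = -2
9 Fox colorings among 3^10, |V(-1)| = 27: tricolorable
why: |V(-1)| = 27: so tricolorable, since 3 divides 27


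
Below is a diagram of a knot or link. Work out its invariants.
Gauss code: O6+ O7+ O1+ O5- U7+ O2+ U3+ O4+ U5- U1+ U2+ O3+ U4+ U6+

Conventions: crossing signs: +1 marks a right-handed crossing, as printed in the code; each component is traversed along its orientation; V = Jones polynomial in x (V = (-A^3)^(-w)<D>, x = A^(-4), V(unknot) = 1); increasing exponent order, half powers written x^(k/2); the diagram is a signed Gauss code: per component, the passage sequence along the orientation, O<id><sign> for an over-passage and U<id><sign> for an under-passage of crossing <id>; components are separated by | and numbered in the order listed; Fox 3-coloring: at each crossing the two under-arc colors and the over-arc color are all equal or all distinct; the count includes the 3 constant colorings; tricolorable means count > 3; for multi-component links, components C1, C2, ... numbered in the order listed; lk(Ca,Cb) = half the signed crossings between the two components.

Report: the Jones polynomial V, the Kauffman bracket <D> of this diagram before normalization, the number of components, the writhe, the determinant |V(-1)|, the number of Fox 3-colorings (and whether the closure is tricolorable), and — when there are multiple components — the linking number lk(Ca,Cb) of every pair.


V(x) = x + x^3 - x^4
bracket: A^-1 - A^3 - A^11, w = +5
1 component, writhe +5, over 7 crossings
det 3, colorings 9 of 3^7 — tricolorable
observation: |V(-1)| = 3: so tricolorable, since 3 divides 3


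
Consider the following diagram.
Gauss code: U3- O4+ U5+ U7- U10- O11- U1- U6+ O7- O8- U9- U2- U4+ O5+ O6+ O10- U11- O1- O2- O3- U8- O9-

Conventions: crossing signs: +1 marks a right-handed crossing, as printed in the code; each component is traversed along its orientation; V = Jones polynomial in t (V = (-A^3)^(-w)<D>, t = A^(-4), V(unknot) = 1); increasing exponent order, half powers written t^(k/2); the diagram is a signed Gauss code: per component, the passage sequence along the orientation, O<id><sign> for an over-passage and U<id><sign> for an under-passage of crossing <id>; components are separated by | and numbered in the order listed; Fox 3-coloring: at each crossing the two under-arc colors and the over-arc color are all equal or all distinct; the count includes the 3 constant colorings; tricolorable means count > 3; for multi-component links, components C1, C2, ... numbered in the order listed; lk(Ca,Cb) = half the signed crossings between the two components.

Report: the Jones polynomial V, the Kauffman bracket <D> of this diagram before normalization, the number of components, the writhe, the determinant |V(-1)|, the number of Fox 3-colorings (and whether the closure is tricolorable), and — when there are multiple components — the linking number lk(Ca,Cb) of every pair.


V(t) = -t^-6 + t^-5 - t^-4 + 2t^-3 - t^-2 + t^-1
bracket: -A^-11 + A^-7 - 2A^-3 + A - A^5 + A^9, w = -5
1 component, writhe -5, over 11 crossings
det 7, colorings 3 of 3^11 — not tricolorable
observation: w = -5 (over 11 crossings) is diagram-only; (-A^3)^(5) removes it from V


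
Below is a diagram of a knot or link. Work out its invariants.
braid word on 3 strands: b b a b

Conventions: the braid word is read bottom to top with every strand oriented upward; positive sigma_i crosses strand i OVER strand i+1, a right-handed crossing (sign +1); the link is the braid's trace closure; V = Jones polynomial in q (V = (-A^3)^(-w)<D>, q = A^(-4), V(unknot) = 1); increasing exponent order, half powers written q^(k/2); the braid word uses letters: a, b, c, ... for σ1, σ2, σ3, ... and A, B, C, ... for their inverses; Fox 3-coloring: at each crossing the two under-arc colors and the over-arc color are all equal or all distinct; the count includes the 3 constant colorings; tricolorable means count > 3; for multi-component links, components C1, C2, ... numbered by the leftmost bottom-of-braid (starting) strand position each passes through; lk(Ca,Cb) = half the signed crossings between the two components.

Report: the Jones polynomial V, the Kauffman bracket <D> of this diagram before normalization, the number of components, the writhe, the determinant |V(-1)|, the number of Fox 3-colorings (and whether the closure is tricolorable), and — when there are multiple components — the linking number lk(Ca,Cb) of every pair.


V(q) = q + q^3 - q^4
bracket: -A^-4 + 1 + A^8, w = +4
1 component, writhe +4, over 4 crossings
det 3, colorings 9 of 3^4 — tricolorable
observation: the span of V is 3, forcing >= 3 crossings in any diagram


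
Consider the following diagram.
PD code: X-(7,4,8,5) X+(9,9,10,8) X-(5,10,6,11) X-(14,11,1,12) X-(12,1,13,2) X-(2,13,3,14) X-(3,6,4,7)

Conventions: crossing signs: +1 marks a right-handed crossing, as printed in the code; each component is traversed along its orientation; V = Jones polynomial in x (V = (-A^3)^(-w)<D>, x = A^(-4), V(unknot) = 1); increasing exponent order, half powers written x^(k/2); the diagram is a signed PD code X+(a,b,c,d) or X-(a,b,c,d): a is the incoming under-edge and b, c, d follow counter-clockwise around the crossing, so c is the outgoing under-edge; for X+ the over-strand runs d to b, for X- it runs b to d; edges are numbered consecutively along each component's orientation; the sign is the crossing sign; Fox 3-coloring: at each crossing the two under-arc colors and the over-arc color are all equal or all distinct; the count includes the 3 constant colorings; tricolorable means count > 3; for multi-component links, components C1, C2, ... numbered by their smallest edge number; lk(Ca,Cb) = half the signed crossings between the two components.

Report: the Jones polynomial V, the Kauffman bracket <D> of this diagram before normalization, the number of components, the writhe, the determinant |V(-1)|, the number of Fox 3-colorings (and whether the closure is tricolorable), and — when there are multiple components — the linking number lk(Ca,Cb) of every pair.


Jones polynomial: V(x) = x^-8 - 2x^-7 + x^-6 - 2x^-5 + 2x^-4 + x^-2
<D> = -A^-7 - 2A + 2A^5 - A^9 + 2A^13 - A^17; writhe -5
components 1, writhe -5 (7 crossings)
3-colorings: 27 of 3^7, det 9 — tricolorable
note: w = -5 shifts under R1 moves; the (-A^3)^(5) factor cancels that in V


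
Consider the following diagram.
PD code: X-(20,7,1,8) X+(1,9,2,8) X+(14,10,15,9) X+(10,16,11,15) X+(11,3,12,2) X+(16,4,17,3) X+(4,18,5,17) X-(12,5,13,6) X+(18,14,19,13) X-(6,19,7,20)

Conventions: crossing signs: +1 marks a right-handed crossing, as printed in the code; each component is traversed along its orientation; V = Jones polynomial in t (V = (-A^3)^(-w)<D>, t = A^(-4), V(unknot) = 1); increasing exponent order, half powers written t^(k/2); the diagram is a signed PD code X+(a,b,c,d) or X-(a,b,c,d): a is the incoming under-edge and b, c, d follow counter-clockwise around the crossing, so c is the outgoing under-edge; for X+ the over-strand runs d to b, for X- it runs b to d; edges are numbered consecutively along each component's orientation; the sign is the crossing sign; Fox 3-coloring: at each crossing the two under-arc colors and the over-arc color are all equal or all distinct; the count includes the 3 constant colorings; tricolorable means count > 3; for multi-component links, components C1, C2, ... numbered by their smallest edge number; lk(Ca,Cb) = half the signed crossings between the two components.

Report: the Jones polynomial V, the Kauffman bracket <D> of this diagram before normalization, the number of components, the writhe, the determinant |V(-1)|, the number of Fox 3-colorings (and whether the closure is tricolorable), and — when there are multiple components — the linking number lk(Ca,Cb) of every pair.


Jones polynomial: V(t) = t - t^2 + 2t^3 - t^4 + t^5 - t^6
<D> = -A^-12 + A^-8 - A^-4 + 2 - A^4 + A^8; writhe +4
components 1, writhe +4 (10 crossings)
3-colorings: 3 of 3^10, det 7 — not tricolorable
note: w = +4 (over 10 crossings) is diagram-only; (-A^3)^(-4) removes it from V


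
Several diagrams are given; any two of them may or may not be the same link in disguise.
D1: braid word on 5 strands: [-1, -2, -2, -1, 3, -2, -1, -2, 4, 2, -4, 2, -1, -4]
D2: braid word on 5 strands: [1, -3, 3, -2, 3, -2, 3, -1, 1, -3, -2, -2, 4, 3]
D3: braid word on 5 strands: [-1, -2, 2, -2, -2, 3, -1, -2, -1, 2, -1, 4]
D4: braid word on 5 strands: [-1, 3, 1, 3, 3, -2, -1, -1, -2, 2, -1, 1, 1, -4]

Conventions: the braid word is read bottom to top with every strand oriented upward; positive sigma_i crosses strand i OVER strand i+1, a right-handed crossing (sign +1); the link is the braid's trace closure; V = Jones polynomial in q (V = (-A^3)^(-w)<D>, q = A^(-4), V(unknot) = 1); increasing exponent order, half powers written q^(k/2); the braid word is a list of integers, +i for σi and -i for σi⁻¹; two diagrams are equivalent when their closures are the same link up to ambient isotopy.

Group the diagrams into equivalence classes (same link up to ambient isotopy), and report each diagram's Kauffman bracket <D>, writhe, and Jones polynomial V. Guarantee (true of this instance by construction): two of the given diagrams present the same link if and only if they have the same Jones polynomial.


equivalence classes: {D1, D3} | {D2} | {D4}
D1 (bracket A^-10 + 2A^-2 - 2A^2 + A^6 - 2A^10 + A^14; 14 crossings at w = -6): V = q^-8 - 2q^-7 + q^-6 - 2q^-5 + 2q^-4 + q^-2
V(D2) = q^-5 - 2q^-4 + 2q^-3 - 2q^-2 + 2q^-1 - 1 + q  [14 crossings, <D> = A^-4 - 1 + 2A^4 - 2A^8 + 2A^12 - 2A^16 + A^20, w = 0]
D3 (bracket A^-4 + 2A^4 - 2A^8 + A^12 - 2A^16 + A^20; 12 crossings at w = -4): V = q^-8 - 2q^-7 + q^-6 - 2q^-5 + 2q^-4 + q^-2
D4 (bracket -A^-16 + A^-12 + A^-4; 14 crossings at w = 0): V = q + q^3 - q^4
observation: comparing 4 Jones polynomials yields 3 groups


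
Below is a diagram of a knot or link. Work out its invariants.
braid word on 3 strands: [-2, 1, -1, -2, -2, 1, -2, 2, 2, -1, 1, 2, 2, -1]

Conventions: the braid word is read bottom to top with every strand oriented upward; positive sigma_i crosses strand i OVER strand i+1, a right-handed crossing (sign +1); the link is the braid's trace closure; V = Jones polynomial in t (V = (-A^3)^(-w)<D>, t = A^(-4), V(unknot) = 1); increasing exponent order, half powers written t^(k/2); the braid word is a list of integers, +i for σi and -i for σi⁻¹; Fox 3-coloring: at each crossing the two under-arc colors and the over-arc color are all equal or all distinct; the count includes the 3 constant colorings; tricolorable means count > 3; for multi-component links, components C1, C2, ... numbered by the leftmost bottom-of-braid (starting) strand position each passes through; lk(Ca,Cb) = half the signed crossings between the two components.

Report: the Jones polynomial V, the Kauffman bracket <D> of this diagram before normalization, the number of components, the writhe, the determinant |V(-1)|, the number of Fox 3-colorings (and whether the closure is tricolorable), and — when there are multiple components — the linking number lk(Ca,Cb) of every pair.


V = -t^-3 + t^-2 - t^-1 + 3 - t + t^2 - t^3
<D> = -A^-12 + A^-8 - A^-4 + 3 - A^4 + A^8 - A^12 (w = 0)
1 component over 14 crossings, w = 0
27 Fox colorings among 3^14, |V(-1)| = 9: tricolorable
why: V is palindromic (span 6, det 9): t -> 1/t fixes it; necessary, not sufficient, for amphichirality


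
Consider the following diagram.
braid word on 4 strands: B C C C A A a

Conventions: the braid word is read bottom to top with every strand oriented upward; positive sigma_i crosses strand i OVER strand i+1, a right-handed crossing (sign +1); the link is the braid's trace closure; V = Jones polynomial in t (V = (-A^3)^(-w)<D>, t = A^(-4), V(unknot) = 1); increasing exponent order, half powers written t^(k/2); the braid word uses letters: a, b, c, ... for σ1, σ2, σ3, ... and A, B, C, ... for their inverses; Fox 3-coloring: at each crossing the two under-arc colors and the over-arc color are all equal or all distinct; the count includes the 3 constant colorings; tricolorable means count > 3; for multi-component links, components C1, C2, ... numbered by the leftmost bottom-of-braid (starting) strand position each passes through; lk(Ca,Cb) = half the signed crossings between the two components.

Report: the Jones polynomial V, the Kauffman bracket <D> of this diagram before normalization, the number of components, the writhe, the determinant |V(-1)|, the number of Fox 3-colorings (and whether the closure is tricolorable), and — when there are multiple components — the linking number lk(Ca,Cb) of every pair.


V = -t^-4 + t^-3 + t^-1
<D> = -A^-11 - A^-3 + A (w = -5)
1 component over 7 crossings, w = -5
9 Fox colorings among 3^7, |V(-1)| = 3: tricolorable
why: V spans 3 powers of t: at least 3 crossings in any diagram


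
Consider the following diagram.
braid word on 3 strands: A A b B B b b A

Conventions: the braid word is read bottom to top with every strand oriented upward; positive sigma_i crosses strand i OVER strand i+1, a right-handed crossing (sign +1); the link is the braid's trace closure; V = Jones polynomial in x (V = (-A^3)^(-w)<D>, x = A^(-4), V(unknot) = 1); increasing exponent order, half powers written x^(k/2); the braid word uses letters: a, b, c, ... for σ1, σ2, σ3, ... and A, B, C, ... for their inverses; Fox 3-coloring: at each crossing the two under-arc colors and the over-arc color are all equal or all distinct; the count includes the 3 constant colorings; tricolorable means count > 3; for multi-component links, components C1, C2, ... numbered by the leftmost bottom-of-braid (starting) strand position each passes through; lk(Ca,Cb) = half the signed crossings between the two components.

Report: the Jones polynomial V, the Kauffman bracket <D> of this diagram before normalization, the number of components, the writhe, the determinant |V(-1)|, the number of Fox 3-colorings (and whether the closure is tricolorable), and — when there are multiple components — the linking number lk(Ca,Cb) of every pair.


Jones polynomial: V(x) = -x^-4 + x^-3 + x^-1
<D> = A^-2 + A^6 - A^10; writhe -2
components 1, writhe -2 (8 crossings)
3-colorings: 9 of 3^8, det 3 — tricolorable
note: V spans 3 powers of x: at least 3 crossings in any diagram


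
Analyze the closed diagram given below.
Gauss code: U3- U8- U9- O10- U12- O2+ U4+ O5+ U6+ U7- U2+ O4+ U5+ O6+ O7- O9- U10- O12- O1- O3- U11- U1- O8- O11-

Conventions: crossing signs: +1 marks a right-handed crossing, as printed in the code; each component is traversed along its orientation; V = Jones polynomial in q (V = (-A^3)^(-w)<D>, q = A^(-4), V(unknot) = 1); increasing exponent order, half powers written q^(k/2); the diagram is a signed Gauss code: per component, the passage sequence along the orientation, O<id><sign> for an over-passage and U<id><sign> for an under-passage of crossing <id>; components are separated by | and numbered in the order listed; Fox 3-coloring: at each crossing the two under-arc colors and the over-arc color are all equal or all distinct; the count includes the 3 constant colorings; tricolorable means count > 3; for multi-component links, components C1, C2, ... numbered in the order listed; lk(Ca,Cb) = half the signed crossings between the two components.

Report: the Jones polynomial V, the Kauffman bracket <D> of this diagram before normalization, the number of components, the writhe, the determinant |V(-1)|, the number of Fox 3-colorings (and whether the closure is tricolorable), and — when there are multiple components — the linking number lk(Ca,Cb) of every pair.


V = q^-7 - 2q^-6 + 2q^-5 - 5q^-4 + 5q^-3 - 3q^-2 + 5q^-1 - 2 + q - q^2
<D> = -A^-20 + A^-16 - 2A^-12 + 5A^-8 - 3A^-4 + 5 - 5A^4 + 2A^8 - 2A^12 + A^16 (w = -4)
1 component over 12 crossings, w = -4
81 Fox colorings among 3^12, |V(-1)| = 27: tricolorable
why: V spans 9 powers of q: at least 9 crossings in any diagram


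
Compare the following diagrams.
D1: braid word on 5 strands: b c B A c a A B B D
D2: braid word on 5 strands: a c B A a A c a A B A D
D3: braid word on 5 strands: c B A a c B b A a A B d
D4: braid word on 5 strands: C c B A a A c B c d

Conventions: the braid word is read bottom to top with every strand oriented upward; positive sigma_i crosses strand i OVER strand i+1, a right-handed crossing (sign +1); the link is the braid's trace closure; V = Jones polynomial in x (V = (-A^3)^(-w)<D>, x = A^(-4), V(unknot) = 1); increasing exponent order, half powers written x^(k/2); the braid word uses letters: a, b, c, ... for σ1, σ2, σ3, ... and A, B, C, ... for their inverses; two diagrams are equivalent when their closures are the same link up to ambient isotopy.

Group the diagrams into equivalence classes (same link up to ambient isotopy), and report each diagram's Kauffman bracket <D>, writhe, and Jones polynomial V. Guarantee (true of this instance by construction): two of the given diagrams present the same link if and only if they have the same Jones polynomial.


classes: {D1, D2, D3, D4}
V(D1) = x^-2 - x^-1 + 1 - x + x^2  [10 crossings, <D> = A^-14 - A^-10 + A^-6 - A^-2 + A^2, w = -2]
D2 (bracket A^-14 - A^-10 + A^-6 - A^-2 + A^2; 12 crossings at w = -2): V = x^-2 - x^-1 + 1 - x + x^2
D3 (bracket A^-8 - A^-4 + 1 - A^4 + A^8; 12 crossings at w = 0): V = x^-2 - x^-1 + 1 - x + x^2
V(D4) = x^-2 - x^-1 + 1 - x + x^2  [10 crossings, <D> = A^-8 - A^-4 + 1 - A^4 + A^8, w = 0]
note: one V(x) for all 4 diagrams — one class (guaranteed)


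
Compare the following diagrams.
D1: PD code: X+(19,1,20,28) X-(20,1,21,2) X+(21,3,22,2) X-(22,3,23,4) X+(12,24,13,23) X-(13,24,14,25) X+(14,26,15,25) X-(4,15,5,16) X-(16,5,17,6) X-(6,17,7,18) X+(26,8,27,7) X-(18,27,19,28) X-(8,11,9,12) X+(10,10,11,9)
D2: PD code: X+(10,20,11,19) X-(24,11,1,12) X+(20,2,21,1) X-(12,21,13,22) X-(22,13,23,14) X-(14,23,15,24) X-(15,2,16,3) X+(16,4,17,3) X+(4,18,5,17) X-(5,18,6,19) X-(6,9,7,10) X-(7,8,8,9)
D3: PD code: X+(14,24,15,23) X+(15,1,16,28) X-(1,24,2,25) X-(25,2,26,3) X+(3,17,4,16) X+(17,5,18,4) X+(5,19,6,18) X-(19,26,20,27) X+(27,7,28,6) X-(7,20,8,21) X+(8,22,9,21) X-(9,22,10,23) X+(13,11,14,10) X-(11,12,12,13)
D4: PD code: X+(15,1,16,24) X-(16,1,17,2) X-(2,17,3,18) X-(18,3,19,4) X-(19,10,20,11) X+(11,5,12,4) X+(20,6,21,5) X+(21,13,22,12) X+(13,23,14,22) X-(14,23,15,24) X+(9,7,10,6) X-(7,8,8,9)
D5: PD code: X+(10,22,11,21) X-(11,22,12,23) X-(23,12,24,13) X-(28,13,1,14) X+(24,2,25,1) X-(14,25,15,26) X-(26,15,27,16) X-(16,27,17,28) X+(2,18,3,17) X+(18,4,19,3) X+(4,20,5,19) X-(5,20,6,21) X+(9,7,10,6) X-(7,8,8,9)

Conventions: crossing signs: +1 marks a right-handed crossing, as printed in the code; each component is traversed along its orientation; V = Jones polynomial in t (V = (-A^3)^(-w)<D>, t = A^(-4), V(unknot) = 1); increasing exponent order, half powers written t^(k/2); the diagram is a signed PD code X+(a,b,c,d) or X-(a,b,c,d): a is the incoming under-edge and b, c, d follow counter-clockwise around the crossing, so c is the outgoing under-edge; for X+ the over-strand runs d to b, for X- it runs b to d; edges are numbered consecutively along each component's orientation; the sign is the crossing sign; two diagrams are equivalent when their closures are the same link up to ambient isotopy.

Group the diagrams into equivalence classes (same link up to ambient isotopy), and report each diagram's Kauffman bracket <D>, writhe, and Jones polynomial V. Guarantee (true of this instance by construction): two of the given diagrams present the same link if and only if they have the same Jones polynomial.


grouping into links: {D1, D2, D5} | {D3} | {D4}
V(D1) = t^-5 - 2t^-4 + 2t^-3 - 2t^-2 + 2t^-1 - 1 + t  (w -2, c 14, <D> = A^-10 - A^-6 + 2A^-2 - 2A^2 + 2A^6 - 2A^10 + A^14)
D2 (bracket A^-16 - A^-12 + 2A^-8 - 2A^-4 + 2 - 2A^4 + A^8; 12 crossings at w = -4): V = t^-5 - 2t^-4 + 2t^-3 - 2t^-2 + 2t^-1 - 1 + t
V(D3) = -t^-2 + 2t^-1 - 3 + 5t - 4t^2 + 5t^3 - 4t^4 + 2t^5 - t^6  [14 crossings, <D> = -A^-18 + 2A^-14 - 4A^-10 + 5A^-6 - 4A^-2 + 5A^2 - 3A^6 + 2A^10 - A^14, w = +2]
V(D4) = 1  (w 0, c 12, <D> = 1)
D5 (bracket A^-10 - A^-6 + 2A^-2 - 2A^2 + 2A^6 - 2A^10 + A^14; 14 crossings at w = -2): V = t^-5 - 2t^-4 + 2t^-3 - 2t^-2 + 2t^-1 - 1 + t
why: 3 classes among 5 diagrams; unequal V(t) rules out equality


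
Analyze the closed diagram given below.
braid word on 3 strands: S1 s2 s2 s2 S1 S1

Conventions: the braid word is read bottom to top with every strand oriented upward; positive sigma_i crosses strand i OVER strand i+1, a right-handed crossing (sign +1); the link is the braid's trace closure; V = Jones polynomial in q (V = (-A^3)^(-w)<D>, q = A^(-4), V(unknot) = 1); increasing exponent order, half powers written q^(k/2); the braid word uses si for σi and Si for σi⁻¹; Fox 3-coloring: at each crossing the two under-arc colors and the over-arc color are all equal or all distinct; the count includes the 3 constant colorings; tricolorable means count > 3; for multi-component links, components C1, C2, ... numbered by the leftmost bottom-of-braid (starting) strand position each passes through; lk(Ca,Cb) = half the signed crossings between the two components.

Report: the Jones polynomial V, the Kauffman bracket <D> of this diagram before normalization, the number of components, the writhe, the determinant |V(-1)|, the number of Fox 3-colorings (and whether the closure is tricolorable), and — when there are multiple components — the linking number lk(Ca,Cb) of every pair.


V = -q^-3 + q^-2 - q^-1 + 3 - q + q^2 - q^3
<D> = -A^-12 + A^-8 - A^-4 + 3 - A^4 + A^8 - A^12 (w = 0)
1 component over 6 crossings, w = 0
27 Fox colorings among 3^6, |V(-1)| = 9: tricolorable
why: det 9 = |V(-1)|; divisible by 3, so tricolorable


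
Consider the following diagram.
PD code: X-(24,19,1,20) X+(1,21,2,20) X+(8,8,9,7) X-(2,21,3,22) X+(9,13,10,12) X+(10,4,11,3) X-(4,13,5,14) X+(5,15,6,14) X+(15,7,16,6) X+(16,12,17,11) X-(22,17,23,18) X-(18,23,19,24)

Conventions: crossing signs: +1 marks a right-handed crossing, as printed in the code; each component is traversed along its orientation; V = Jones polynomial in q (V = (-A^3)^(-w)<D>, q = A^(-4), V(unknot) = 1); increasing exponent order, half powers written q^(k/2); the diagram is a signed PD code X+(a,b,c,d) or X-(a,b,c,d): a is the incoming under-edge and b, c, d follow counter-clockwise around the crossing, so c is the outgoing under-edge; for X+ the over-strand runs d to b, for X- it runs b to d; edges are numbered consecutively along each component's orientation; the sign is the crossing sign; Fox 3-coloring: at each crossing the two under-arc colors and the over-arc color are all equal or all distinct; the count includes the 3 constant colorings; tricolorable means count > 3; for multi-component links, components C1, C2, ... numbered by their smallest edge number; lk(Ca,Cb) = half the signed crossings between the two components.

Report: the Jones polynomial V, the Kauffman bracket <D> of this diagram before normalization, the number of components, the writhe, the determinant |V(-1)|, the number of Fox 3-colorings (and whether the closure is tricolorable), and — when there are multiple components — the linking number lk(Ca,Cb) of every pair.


V(q) = -q^-3 + q^-2 - q^-1 + 3 - q + q^2 - q^3
bracket: -A^-6 + A^-2 - A^2 + 3A^6 - A^10 + A^14 - A^18, w = +2
1 component, writhe +2, over 12 crossings
det 9, colorings 27 of 3^12 — tricolorable
observation: det 9 = |V(-1)|; divisible by 3, so tricolorable


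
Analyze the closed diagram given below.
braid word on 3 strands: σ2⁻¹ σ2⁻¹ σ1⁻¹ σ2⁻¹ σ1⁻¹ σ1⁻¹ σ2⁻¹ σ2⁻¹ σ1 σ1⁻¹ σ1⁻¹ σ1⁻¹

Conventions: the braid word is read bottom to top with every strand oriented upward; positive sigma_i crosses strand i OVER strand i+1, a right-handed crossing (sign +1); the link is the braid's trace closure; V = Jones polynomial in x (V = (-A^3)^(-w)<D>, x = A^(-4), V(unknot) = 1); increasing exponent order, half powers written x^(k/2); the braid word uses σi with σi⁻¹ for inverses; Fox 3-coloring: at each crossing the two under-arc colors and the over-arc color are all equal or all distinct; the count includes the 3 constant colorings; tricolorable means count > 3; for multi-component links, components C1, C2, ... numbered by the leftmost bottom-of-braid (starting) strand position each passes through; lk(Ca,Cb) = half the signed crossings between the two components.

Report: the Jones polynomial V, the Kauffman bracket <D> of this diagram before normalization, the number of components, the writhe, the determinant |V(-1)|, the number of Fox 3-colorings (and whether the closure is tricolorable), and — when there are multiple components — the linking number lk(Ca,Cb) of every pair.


V = -x^-12 + x^-11 - x^-10 + x^-9 - x^-8 + x^-6 + x^-4
<D> = A^-14 + A^-6 - A^2 + A^6 - A^10 + A^14 - A^18 (w = -10)
1 component over 12 crossings, w = -10
9 Fox colorings among 3^12, |V(-1)| = 3: tricolorable
why: w = -10 shifts under R1 moves; the (-A^3)^(10) factor cancels that in V


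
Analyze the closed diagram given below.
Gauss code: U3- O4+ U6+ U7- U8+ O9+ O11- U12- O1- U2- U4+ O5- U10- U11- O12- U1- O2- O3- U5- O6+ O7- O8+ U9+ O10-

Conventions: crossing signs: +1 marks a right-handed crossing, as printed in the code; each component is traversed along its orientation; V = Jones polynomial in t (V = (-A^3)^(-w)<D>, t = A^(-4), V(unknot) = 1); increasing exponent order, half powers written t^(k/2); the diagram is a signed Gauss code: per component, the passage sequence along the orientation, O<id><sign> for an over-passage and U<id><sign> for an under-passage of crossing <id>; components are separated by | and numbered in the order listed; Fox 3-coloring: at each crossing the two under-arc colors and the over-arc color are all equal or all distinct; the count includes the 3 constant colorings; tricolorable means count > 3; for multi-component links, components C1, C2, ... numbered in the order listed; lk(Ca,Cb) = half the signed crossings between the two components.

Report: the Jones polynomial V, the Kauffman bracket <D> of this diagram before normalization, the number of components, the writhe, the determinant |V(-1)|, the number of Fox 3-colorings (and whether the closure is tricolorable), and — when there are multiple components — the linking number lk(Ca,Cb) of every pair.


Jones polynomial: V(t) = -t^-8 + 2t^-7 - 4t^-6 + 5t^-5 - 5t^-4 + 6t^-3 - 4t^-2 + 3t^-1 - 1
<D> = -A^-12 + 3A^-8 - 4A^-4 + 6 - 5A^4 + 5A^8 - 4A^12 + 2A^16 - A^20; writhe -4
components 1, writhe -4 (12 crossings)
3-colorings: 3 of 3^12, det 31 — not tricolorable
note: w = -4 shifts under R1 moves; the (-A^3)^(4) factor cancels that in V


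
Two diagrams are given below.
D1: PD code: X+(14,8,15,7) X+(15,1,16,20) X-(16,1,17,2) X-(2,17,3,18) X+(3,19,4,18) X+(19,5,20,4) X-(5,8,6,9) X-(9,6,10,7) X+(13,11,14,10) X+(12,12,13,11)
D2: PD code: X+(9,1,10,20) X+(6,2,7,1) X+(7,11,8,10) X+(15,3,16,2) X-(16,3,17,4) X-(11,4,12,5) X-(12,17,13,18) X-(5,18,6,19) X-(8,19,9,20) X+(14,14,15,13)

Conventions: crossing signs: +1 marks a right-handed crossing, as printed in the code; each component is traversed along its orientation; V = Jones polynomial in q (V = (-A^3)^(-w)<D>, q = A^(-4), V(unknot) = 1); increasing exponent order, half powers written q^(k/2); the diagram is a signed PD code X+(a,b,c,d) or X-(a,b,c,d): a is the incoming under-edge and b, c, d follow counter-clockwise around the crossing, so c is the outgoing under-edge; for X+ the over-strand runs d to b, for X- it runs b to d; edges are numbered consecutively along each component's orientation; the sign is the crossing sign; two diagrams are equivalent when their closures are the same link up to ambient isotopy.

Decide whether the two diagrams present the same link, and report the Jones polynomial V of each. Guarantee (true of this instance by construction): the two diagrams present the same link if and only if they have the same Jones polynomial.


same link: yes
V(D1) = 1  [10 crossings, <D> = A^6, w = +2]
V(D2) = 1  (w 0, c 10, <D> = 1)
note: from 10 to 10 crossings by R-moves: one link, two diagrams


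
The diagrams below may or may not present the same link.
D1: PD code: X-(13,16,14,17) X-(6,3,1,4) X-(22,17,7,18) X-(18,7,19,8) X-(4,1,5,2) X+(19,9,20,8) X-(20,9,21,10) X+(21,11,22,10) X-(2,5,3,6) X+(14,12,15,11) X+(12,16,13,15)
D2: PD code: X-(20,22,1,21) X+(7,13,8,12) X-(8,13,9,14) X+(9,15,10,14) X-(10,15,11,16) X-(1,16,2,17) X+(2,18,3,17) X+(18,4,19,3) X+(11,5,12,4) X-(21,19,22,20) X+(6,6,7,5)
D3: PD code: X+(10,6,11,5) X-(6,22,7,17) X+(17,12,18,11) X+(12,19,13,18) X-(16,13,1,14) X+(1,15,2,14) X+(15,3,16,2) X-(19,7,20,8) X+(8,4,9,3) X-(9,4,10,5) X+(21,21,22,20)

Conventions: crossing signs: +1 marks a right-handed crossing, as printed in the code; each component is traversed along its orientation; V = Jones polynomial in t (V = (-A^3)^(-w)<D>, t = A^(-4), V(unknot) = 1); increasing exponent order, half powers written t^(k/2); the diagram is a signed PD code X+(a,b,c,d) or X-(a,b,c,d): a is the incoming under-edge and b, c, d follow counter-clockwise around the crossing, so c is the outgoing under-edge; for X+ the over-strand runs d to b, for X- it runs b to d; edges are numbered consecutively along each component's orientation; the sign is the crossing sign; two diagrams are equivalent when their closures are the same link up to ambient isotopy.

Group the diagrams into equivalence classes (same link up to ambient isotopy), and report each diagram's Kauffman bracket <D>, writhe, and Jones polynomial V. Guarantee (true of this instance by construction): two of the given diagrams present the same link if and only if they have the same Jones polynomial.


grouping into links: {D1} | {D2} | {D3}
V(D1) = t^(-9/2) - t^(-5/2) - t^(-3/2) - t^(-1/2)  (w -3, c 11, <D> = A^-7 + A^-3 + A - A^9)
V(D2) = -t^(-5/2) - t^(-1/2)  [11 crossings, <D> = A^5 + A^13, w = +1]
D3 (bracket -A^-5 + 2A^-1 - A^3 + 2A^7 - A^11 + A^15; 11 crossings at w = +3): V = -t^(-3/2) + t^(-1/2) - 2t^(1/2) + t^(3/2) - 2t^(5/2) + t^(7/2)
why: comparing 3 Jones polynomials yields 3 groups
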